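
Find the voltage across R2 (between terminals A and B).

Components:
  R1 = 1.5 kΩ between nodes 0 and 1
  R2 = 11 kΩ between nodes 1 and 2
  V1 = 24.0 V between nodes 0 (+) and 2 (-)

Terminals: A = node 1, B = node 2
R1 and R2 are in series across V1 (node 0 → node 1 → node 2), and the output A–B is taken across R2, so this is a voltage divider.
Series current: I = V1/(R1 + R2) = 24/(1500 + 11000) = 24/12500 = 0.00192 A
V_R2 = I × R2 = V1 × R2/(R1 + R2) = 24 × 11000/12500 = 21.12 V

Final answer: 21.12 V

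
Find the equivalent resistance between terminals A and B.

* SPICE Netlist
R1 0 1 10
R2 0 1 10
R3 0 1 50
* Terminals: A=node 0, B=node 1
Reduce the network between node 0 (A) and node 1 (B) by series/parallel combination:
  Rp1 = R1 ‖ R2 ‖ R3 (parallel, all between nodes 0 and 1) = 1/(1/10 + 1/10 + 1/50) = 4.545 Ω
R_eq = 4.545 Ω

Final answer: 4.545 Ω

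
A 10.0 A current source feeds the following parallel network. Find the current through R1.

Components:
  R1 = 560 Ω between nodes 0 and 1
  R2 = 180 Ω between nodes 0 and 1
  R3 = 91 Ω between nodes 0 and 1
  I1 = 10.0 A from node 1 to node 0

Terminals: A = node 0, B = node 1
All resistors sit directly between nodes 0 and 1, so they are in parallel and share one voltage V; the full source current 10 A splits among them.
1/R_par = 1/560 + 1/180 + 1/91 = 0.01833 S  =>  R_par = 54.55 Ω
V = I × R_par = 10 × 54.55 = 545.5 V
I_R1 = V/R1 = 545.5/560 = 0.9742 A

Final answer: 0.9742 A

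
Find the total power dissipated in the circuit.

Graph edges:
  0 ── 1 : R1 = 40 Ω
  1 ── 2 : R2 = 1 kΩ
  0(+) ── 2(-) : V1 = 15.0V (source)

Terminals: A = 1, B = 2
Nodal analysis, taking node 2 as the 0 V reference.
Source V1 fixes V_0 = 15 V.
KCL at each unknown node (sum of currents leaving = 0; resistances in Ω):
  Node 1: (V_1 - 15)/40 + (V_1 - 0)/1000 = 0
Collecting terms: 0.026 × V_1 = 0.375  =>  V_1 = 14.42 V
Power in each resistor, P = (ΔV)²/R:
  P_R1 = (15 - 14.42)²/40 = 0.008321 W
  P_R2 = (14.42 - 0)²/1000 = 0.208 W
P_total = P_R1 + P_R2 = 0.2163 W

Final answer: 0.2163 W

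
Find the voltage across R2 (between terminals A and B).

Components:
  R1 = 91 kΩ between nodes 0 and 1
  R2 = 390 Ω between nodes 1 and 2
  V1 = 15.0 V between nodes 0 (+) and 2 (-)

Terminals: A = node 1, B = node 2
R1 and R2 are in series across V1 (node 0 → node 1 → node 2), and the output A–B is taken across R2, so this is a voltage divider.
Series current: I = V1/(R1 + R2) = 15/(91000 + 390) = 15/91390 = 0.0001641 A
V_R2 = I × R2 = V1 × R2/(R1 + R2) = 15 × 390/91390 = 0.06401 V

Final answer: 0.06401 V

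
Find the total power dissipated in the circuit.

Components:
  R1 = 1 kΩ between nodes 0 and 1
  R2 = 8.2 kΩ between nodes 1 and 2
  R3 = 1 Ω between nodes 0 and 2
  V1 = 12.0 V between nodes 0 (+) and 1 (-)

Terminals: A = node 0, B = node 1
Nodal analysis, taking node 1 as the 0 V reference.
Source V1 fixes V_0 = 12 V.
KCL at each unknown node (sum of currents leaving = 0; resistances in Ω):
  Node 2: (V_2 - 0)/8200 + (V_2 - 12)/1 = 0
Collecting terms: 1 × V_2 = 12  =>  V_2 = 12 V
Power in each resistor, P = (ΔV)²/R:
  P_R1 = (12 - 0)²/1000 = 0.144 W
  P_R2 = (0 - 12)²/8200 = 0.01756 W
  P_R3 = (12 - 12)²/1 = 0.000002141 W
P_total = P_R1 + P_R2 + P_R3 = 0.1616 W

Final answer: 0.1616 W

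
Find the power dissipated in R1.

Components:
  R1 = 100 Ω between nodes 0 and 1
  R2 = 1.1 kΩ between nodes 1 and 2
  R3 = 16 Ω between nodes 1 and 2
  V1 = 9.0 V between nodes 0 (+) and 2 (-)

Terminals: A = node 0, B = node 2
Nodal analysis, taking node 2 as the 0 V reference.
Source V1 fixes V_0 = 9 V.
KCL at each unknown node (sum of currents leaving = 0; resistances in Ω):
  Node 1: (V_1 - 9)/100 + (V_1 - 0)/1100 + (V_1 - 0)/16 = 0
Collecting terms: 0.07341 × V_1 = 0.09  =>  V_1 = 1.226 V
I_R1 = (V_0 - V_1)/R1 = (9 - 1.226)/100 = 0.07774 A
P_R1 = I_R1² × R1 = (0.07774)² × 100 = 0.6043 W

Final answer: 0.6043 W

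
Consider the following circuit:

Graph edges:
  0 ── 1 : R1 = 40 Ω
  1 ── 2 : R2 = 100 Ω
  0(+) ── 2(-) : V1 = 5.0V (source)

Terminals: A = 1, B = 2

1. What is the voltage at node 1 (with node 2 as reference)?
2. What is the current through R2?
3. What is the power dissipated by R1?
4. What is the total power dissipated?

Nodal analysis, taking node 2 as the 0 V reference.
Source V1 fixes V_0 = 5 V.
KCL at each unknown node (sum of currents leaving = 0; resistances in Ω):
  Node 1: (V_1 - 5)/40 + (V_1 - 0)/100 = 0
Collecting terms: 0.035 × V_1 = 0.125  =>  V_1 = 3.571 V
Part 1:
  Read off the nodal solution: V_1 = 3.571 V
Part 2:
  I_R2 = (V_1 - V_2)/R2 = (3.571 - 0)/100 = 0.03571 A
  Magnitude: I_R2 = 0.03571 A
Part 3:
  I_R1 = (V_0 - V_1)/R1 = (5 - 3.571)/40 = 0.03571 A
  P_R1 = I_R1² × R1 = (0.03571)² × 40 = 0.05102 W
Part 4:
  Power in each resistor, P = (ΔV)²/R:
    P_R1 = (5 - 3.571)²/40 = 0.05102 W
    P_R2 = (3.571 - 0)²/100 = 0.1276 W
  P_total = P_R1 + P_R2 = 0.1786 W

Final answers:
1. V_1 = 3.571 V
2. I_R2 = 0.03571 A
3. P_R1 = 0.05102 W
4. P_total = 0.1786 W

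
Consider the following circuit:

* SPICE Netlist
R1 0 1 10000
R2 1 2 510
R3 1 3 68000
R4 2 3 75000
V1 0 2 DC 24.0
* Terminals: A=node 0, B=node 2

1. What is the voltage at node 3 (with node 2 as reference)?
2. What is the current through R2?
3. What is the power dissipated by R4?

Nodal analysis, taking node 2 as the 0 V reference.
Source V1 fixes V_0 = 24 V.
KCL at each unknown node (sum of currents leaving = 0; resistances in Ω):
  Node 1: (V_1 - 24)/10000 + (V_1 - 0)/510 + (V_1 - V_3)/68000 = 0
  Node 3: (V_3 - V_1)/68000 + (V_3 - 0)/75000 = 0
Collecting terms (coefficients in siemens):
  0.002075·V_1 - 0.00001471·V_3 = 0.0024
  0.00002804·V_3 - 0.00001471·V_1 = 0
Determinant D = (0.002075)(0.00002804) - (-0.00001471)(-0.00001471) = 0.00000005798
V_1 = [(0.0024)(0.00002804) - (-0.00001471)(0)]/D = 1.161 V
V_3 = [(0.002075)(0) - (0.0024)(-0.00001471)]/D = 0.6087 V
Part 1:
  Read off the nodal solution: V_3 = 0.6087 V
Part 2:
  I_R2 = (V_1 - V_2)/R2 = (1.161 - 0)/510 = 0.002276 A
  Magnitude: I_R2 = 0.002276 A
Part 3:
  I_R4 = (V_2 - V_3)/R4 = (0 - 0.6087)/75000 = -0.000008117 A
  P_R4 = I_R4² × R4 = (-0.000008117)² × 75000 = 0.000004941 W

Final answers:
1. V_3 = 0.6087 V
2. I_R2 = 0.002276 A
3. P_R4 = 4.941e-06 W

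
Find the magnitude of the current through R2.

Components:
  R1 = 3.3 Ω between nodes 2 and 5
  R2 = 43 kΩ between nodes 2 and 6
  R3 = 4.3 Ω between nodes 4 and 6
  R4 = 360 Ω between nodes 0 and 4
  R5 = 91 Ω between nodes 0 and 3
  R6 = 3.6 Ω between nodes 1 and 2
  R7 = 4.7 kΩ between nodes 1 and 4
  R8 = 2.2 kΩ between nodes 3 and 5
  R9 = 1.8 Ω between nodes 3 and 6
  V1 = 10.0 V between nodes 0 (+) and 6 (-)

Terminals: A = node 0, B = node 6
Nodal analysis, taking node 6 as the 0 V reference.
Source V1 fixes V_0 = 10 V.
KCL at each unknown node (sum of currents leaving = 0; resistances in Ω):
  Node 1: (V_1 - V_2)/3.6 + (V_1 - V_4)/4700 = 0
  Node 2: (V_2 - V_5)/3.3 + (V_2 - 0)/43000 + (V_2 - V_1)/3.6 = 0
  Node 3: (V_3 - 10)/91 + (V_3 - V_5)/2200 + (V_3 - 0)/1.8 = 0
  Node 4: (V_4 - 0)/4.3 + (V_4 - 10)/360 + (V_4 - V_1)/4700 = 0
  Node 5: (V_5 - V_2)/3.3 + (V_5 - V_3)/2200 = 0
Collecting terms (coefficients in siemens):
  0.278·V_1 - 0.2778·V_2 - 0.0002128·V_4 = 0
  0.5808·V_2 - 0.2778·V_1 - 0.303·V_5 = 0
  0.567·V_3 - 0.0004545·V_5 = 0.1099
  0.2355·V_4 - 0.0002128·V_1 = 0.02778
  0.3035·V_5 - 0.303·V_2 - 0.0004545·V_3 = 0
Solving these 5 simultaneous equations (Gaussian elimination) gives:
  V_1 = 0.164 V, V_2 = 0.164 V, V_3 = 0.1939 V, V_4 = 0.1181 V
  V_5 = 0.1641 V
I_R2 = (V_2 - V_6)/R2 = (0.164 - 0)/43000 = 0.000003814 A
|I_R2| = 0.000003814 A

Final answer: |I_R2| = 3.814e-06 A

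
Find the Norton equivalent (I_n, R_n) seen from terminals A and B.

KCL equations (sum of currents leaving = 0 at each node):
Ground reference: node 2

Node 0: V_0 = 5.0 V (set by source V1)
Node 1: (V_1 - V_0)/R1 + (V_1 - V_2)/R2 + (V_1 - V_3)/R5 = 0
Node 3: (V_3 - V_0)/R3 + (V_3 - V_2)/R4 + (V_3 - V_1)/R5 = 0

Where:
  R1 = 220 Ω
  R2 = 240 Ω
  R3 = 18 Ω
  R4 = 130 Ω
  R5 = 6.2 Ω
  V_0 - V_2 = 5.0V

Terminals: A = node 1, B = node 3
Find the Thévenin equivalent first; then I_n = V_th/R_th and R_n = R_th.
Step 1 — V_th is the open-circuit voltage V_A - V_B (nothing connected across the terminals).
Nodal analysis, taking node 2 as the 0 V reference.
Source V1 fixes V_0 = 5 V.
KCL at each unknown node (sum of currents leaving = 0; resistances in Ω):
  Node 1: (V_1 - 5)/220 + (V_1 - 0)/240 + (V_1 - V_3)/6.2 = 0
  Node 3: (V_3 - 5)/18 + (V_3 - 0)/130 + (V_3 - V_1)/6.2 = 0
Collecting terms (coefficients in siemens):
  0.17·V_1 - 0.1613·V_3 = 0.02273
  0.2245·V_3 - 0.1613·V_1 = 0.2778
Determinant D = (0.17)(0.2245) - (-0.1613)(-0.1613) = 0.01216
V_1 = [(0.02273)(0.2245) - (-0.1613)(0.2778)]/D = 4.105 V
V_3 = [(0.17)(0.2778) - (0.02273)(-0.1613)]/D = 4.186 V
V_th = V_1 - V_3 = 4.105 - 4.186 = -0.08082 V
Step 2 — R_th: zero the source — replace V1 by a short circuit (node 2 merges into node 0) — and find the resistance seen between A (node 1) and B (node 3).
Reduce the network between node 1 (A) and node 3 (B) by series/parallel combination:
  Rp1 = R1 ‖ R2 (parallel, both between nodes 0 and 1) = 1/(1/220 + 1/240) = 114.8 Ω
  Rp2 = R3 ‖ R4 (parallel, both between nodes 0 and 3) = 1/(1/18 + 1/130) = 15.81 Ω
  Rs1 = Rp1 + Rp2 (series, joined only at node 0) = 114.8 + 15.81 = 130.6 Ω
  Rp3 = R5 ‖ Rs1 (parallel, both between nodes 1 and 3) = 1/(1/6.2 + 1/130.6) = 5.919 Ω
R_th = 5.919 Ω
I_n = V_th/R_th = -0.08082/5.919 = -0.01365 A, and R_n = R_th = 5.919 Ω

Final answer: I_n = -0.01365 A, R_n = 5.919 Ω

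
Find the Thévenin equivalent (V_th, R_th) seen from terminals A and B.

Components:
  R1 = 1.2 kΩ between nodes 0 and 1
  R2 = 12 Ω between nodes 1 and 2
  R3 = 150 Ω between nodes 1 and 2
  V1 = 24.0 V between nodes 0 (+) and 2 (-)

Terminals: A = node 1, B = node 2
Step 1 — V_th is the open-circuit voltage V_A - V_B (nothing connected across the terminals).
Nodal analysis, taking node 2 as the 0 V reference.
Source V1 fixes V_0 = 24 V.
KCL at each unknown node (sum of currents leaving = 0; resistances in Ω):
  Node 1: (V_1 - 24)/1200 + (V_1 - 0)/12 + (V_1 - 0)/150 = 0
Collecting terms: 0.09083 × V_1 = 0.02  =>  V_1 = 0.2202 V
V_th = V_1 - V_2 = 0.2202 - 0 = 0.2202 V
Step 2 — R_th: zero the source — replace V1 by a short circuit (node 2 merges into node 0) — and find the resistance seen between A (node 1) and B (node 0).
Reduce the network between node 1 (A) and node 0 (B) by series/parallel combination:
  Rp1 = R1 ‖ R2 ‖ R3 (parallel, all between nodes 0 and 1) = 1/(1/1200 + 1/12 + 1/150) = 11.01 Ω
R_th = 11.01 Ω

Final answer: V_th = 0.2202 V, R_th = 11.01 Ω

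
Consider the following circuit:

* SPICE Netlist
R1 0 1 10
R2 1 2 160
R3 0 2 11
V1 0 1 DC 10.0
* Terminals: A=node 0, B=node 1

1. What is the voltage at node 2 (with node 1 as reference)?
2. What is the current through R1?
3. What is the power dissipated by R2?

Nodal analysis, taking node 1 as the 0 V reference.
Source V1 fixes V_0 = 10 V.
KCL at each unknown node (sum of currents leaving = 0; resistances in Ω):
  Node 2: (V_2 - 0)/160 + (V_2 - 10)/11 = 0
Collecting terms: 0.09716 × V_2 = 0.9091  =>  V_2 = 9.357 V
Part 1:
  Read off the nodal solution: V_2 = 9.357 V
Part 2:
  I_R1 = (V_0 - V_1)/R1 = (10 - 0)/10 = 1 A
  Magnitude: I_R1 = 1 A
Part 3:
  I_R2 = (V_1 - V_2)/R2 = (0 - 9.357)/160 = -0.05848 A
  P_R2 = I_R2² × R2 = (-0.05848)² × 160 = 0.5472 W

Final answers:
1. V_2 = 9.357 V
2. I_R1 = 1 A
3. P_R2 = 0.5472 W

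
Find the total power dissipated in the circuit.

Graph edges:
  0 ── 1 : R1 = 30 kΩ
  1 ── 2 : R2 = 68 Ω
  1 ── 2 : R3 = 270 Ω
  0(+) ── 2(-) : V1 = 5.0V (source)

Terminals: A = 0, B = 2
Nodal analysis, taking node 2 as the 0 V reference.
Source V1 fixes V_0 = 5 V.
KCL at each unknown node (sum of currents leaving = 0; resistances in Ω):
  Node 1: (V_1 - 5)/30000 + (V_1 - 0)/68 + (V_1 - 0)/270 = 0
Collecting terms: 0.01844 × V_1 = 0.0001667  =>  V_1 = 0.009037 V
Power in each resistor, P = (ΔV)²/R:
  P_R1 = (5 - 0.009037)²/30000 = 0.0008303 W
  P_R2 = (0.009037 - 0)²/68 = 0.000001201 W
  P_R3 = (0.009037 - 0)²/270 = 0.0000003025 W
P_total = P_R1 + P_R2 + P_R3 = 0.0008318 W

Final answer: 0.0008318 W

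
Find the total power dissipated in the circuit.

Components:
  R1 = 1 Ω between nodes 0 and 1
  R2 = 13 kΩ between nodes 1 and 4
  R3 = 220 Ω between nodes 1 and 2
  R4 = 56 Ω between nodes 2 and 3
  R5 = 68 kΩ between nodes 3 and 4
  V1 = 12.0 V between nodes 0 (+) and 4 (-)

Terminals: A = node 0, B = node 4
Nodal analysis, taking node 4 as the 0 V reference.
Source V1 fixes V_0 = 12 V.
KCL at each unknown node (sum of currents leaving = 0; resistances in Ω):
  Node 1: (V_1 - 12)/1 + (V_1 - 0)/13000 + (V_1 - V_2)/220 = 0
  Node 2: (V_2 - V_1)/220 + (V_2 - V_3)/56 = 0
  Node 3: (V_3 - V_2)/56 + (V_3 - 0)/68000 = 0
Collecting terms (coefficients in siemens):
  1.005·V_1 - 0.004545·V_2 = 12
  0.0224·V_2 - 0.004545·V_1 - 0.01786·V_3 = 0
  0.01787·V_3 - 0.01786·V_2 = 0
Solving these 3 simultaneous equations (Gaussian elimination) gives:
  V_1 = 12 V, V_2 = 11.96 V, V_3 = 11.95 V
Power in each resistor, P = (ΔV)²/R:
  P_R1 = (12 - 12)²/1 = 0.000001207 W
  P_R2 = (12 - 0)²/13000 = 0.01107 W
  P_R3 = (12 - 11.96)²/220 = 0.000006795 W
  P_R4 = (11.96 - 11.95)²/56 = 0.00000173 W
  P_R5 = (11.95 - 0)²/68000 = 0.0021 W
P_total = P_R1 + P_R2 + P_R3 + P_R4 + P_R5 = 0.01318 W

Final answer: 0.01318 W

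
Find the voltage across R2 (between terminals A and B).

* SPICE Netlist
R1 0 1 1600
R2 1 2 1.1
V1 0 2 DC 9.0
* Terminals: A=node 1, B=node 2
R1 and R2 are in series across V1 (node 0 → node 1 → node 2), and the output A–B is taken across R2, so this is a voltage divider.
Series current: I = V1/(R1 + R2) = 9/(1600 + 1.1) = 9/1601 = 0.005621 A
V_R2 = I × R2 = V1 × R2/(R1 + R2) = 9 × 1.1/1601 = 0.006183 V

Final answer: 0.006183 V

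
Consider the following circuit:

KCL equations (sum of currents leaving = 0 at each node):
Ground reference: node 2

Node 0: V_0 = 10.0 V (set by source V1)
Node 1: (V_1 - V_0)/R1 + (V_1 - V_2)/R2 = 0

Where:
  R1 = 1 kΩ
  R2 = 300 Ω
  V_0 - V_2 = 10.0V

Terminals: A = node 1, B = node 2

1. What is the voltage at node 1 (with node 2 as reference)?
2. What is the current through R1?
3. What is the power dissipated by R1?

Nodal analysis, taking node 2 as the 0 V reference.
Source V1 fixes V_0 = 10 V.
KCL at each unknown node (sum of currents leaving = 0; resistances in Ω):
  Node 1: (V_1 - 10)/1000 + (V_1 - 0)/300 = 0
Collecting terms: 0.004333 × V_1 = 0.01  =>  V_1 = 2.308 V
Part 1:
  Read off the nodal solution: V_1 = 2.308 V
Part 2:
  I_R1 = (V_0 - V_1)/R1 = (10 - 2.308)/1000 = 0.007692 A
  Magnitude: I_R1 = 0.007692 A
Part 3:
  I_R1 = (V_0 - V_1)/R1 = (10 - 2.308)/1000 = 0.007692 A
  P_R1 = I_R1² × R1 = (0.007692)² × 1000 = 0.05917 W

Final answers:
1. V_1 = 2.308 V
2. I_R1 = 0.007692 A
3. P_R1 = 0.05917 W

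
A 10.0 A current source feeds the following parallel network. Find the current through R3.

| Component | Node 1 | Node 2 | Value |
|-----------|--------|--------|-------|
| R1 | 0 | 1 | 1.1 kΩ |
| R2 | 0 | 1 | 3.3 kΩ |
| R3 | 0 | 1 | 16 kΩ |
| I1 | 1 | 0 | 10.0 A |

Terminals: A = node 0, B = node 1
All resistors sit directly between nodes 0 and 1, so they are in parallel and share one voltage V; the full source current 10 A splits among them.
1/R_par = 1/1100 + 1/3300 + 1/16000 = 0.001275 S  =>  R_par = 784.5 Ω
V = I × R_par = 10 × 784.5 = 7845 V
I_R3 = V/R3 = 7845/16000 = 0.4903 A

Final answer: 0.4903 A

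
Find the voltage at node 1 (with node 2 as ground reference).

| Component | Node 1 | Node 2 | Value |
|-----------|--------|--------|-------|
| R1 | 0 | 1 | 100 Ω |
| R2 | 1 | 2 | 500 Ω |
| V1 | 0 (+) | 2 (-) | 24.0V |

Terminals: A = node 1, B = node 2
Nodal analysis, taking node 2 as the 0 V reference.
Source V1 fixes V_0 = 24 V.
KCL at each unknown node (sum of currents leaving = 0; resistances in Ω):
  Node 1: (V_1 - 24)/100 + (V_1 - 0)/500 = 0
Collecting terms: 0.012 × V_1 = 0.24  =>  V_1 = 20 V
The requested potential is V_1 = 20 V.

Final answer: V_1 = 20 V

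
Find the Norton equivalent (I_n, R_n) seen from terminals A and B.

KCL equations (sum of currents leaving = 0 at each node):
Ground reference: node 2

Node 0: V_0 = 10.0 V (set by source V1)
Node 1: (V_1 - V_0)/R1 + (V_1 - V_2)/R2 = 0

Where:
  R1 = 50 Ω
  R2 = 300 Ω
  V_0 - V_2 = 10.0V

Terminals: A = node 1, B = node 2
Find the Thévenin equivalent first; then I_n = V_th/R_th and R_n = R_th.
Step 1 — V_th is the open-circuit voltage V_A - V_B (nothing connected across the terminals).
Nodal analysis, taking node 2 as the 0 V reference.
Source V1 fixes V_0 = 10 V.
KCL at each unknown node (sum of currents leaving = 0; resistances in Ω):
  Node 1: (V_1 - 10)/50 + (V_1 - 0)/300 = 0
Collecting terms: 0.02333 × V_1 = 0.2  =>  V_1 = 8.571 V
V_th = V_1 - V_2 = 8.571 - 0 = 8.571 V
Step 2 — R_th: zero the source — replace V1 by a short circuit (node 2 merges into node 0) — and find the resistance seen between A (node 1) and B (node 0).
Reduce the network between node 1 (A) and node 0 (B) by series/parallel combination:
  Rp1 = R1 ‖ R2 (parallel, both between nodes 0 and 1) = 1/(1/50 + 1/300) = 42.86 Ω
R_th = 42.86 Ω
I_n = V_th/R_th = 8.571/42.86 = 0.2 A, and R_n = R_th = 42.86 Ω

Final answer: I_n = 0.2 A, R_n = 42.86 Ω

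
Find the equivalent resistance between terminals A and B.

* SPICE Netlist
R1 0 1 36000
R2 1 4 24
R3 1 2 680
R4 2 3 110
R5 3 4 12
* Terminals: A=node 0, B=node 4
Reduce the network between node 0 (A) and node 4 (B) by series/parallel combination:
  Rs1 = R3 + R4 (series, joined only at node 2) = 680 + 110 = 790 Ω
  Rs2 = R5 + Rs1 (series, joined only at node 3) = 12 + 790 = 802 Ω
  Rp1 = R2 ‖ Rs2 (parallel, both between nodes 1 and 4) = 1/(1/24 + 1/802) = 23.3 Ω
  Rs3 = R1 + Rp1 (series, joined only at node 1) = 36000 + 23.3 = 36020 Ω
R_eq = 36.02 kΩ

Final answer: 36.02 kΩ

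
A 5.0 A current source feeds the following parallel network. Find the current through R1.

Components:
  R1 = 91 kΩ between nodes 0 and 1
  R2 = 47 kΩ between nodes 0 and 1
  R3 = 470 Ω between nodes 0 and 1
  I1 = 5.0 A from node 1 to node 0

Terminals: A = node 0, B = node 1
All resistors sit directly between nodes 0 and 1, so they are in parallel and share one voltage V; the full source current 5 A splits among them.
1/R_par = 1/91000 + 1/47000 + 1/470 = 0.00216 S  =>  R_par = 463 Ω
V = I × R_par = 5 × 463 = 2315 V
I_R1 = V/R1 = 2315/91000 = 0.02544 A

Final answer: 0.02544 A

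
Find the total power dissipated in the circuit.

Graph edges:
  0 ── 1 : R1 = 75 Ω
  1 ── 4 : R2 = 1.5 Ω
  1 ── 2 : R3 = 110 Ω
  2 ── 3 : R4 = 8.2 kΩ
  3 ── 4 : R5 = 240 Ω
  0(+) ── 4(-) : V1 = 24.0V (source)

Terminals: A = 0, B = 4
Nodal analysis, taking node 4 as the 0 V reference.
Source V1 fixes V_0 = 24 V.
KCL at each unknown node (sum of currents leaving = 0; resistances in Ω):
  Node 1: (V_1 - 24)/75 + (V_1 - 0)/1.5 + (V_1 - V_2)/110 = 0
  Node 2: (V_2 - V_1)/110 + (V_2 - V_3)/8200 = 0
  Node 3: (V_3 - V_2)/8200 + (V_3 - 0)/240 = 0
Collecting terms (coefficients in siemens):
  0.6891·V_1 - 0.009091·V_2 = 0.32
  0.009213·V_2 - 0.009091·V_1 - 0.000122·V_3 = 0
  0.004289·V_3 - 0.000122·V_2 = 0
Solving these 3 simultaneous equations (Gaussian elimination) gives:
  V_1 = 0.4705 V, V_2 = 0.4645 V, V_3 = 0.01321 V
Power in each resistor, P = (ΔV)²/R:
  P_R1 = (24 - 0.4705)²/75 = 7.382 W
  P_R2 = (0.4705 - 0)²/1.5 = 0.1476 W
  P_R3 = (0.4705 - 0.4645)²/110 = 0.0000003331 W
  P_R4 = (0.4645 - 0.01321)²/8200 = 0.00002483 W
  P_R5 = (0.01321 - 0)²/240 = 0.0000007268 W
P_total = P_R1 + P_R2 + P_R3 + P_R4 + P_R5 = 7.529 W

Final answer: 7.529 W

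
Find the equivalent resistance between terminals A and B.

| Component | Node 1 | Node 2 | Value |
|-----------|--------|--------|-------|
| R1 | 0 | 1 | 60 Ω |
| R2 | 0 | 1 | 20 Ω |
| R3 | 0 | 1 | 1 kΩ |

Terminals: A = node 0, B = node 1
Reduce the network between node 0 (A) and node 1 (B) by series/parallel combination:
  Rp1 = R1 ‖ R2 ‖ R3 (parallel, all between nodes 0 and 1) = 1/(1/60 + 1/20 + 1/1000) = 14.78 Ω
R_eq = 14.78 Ω

Final answer: 14.78 Ω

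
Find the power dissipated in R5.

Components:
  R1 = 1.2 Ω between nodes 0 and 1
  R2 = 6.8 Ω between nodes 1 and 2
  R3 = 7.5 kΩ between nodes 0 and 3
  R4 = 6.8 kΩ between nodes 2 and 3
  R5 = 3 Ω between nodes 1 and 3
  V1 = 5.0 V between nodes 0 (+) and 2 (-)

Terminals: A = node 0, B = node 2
Nodal analysis, taking node 2 as the 0 V reference.
Source V1 fixes V_0 = 5 V.
KCL at each unknown node (sum of currents leaving = 0; resistances in Ω):
  Node 1: (V_1 - 5)/1.2 + (V_1 - 0)/6.8 + (V_1 - V_3)/3 = 0
  Node 3: (V_3 - 5)/7500 + (V_3 - 0)/6800 + (V_3 - V_1)/3 = 0
Collecting terms (coefficients in siemens):
  1.314·V_1 - 0.3333·V_3 = 4.167
  0.3336·V_3 - 0.3333·V_1 = 0.0006667
Determinant D = (1.314)(0.3336) - (-0.3333)(-0.3333) = 0.3272
V_1 = [(4.167)(0.3336) - (-0.3333)(0.0006667)]/D = 4.249 V
V_3 = [(1.314)(0.0006667) - (4.167)(-0.3333)]/D = 4.248 V
I_R5 = (V_1 - V_3)/R5 = (4.249 - 4.248)/3 = 0.0005244 A
P_R5 = I_R5² × R5 = (0.0005244)² × 3 = 0.000000825 W

Final answer: 8.25e-07 W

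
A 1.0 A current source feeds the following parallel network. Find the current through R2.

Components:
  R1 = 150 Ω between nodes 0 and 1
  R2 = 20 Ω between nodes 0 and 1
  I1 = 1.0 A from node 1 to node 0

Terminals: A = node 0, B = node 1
All resistors sit directly between nodes 0 and 1, so they are in parallel and share one voltage V; the full source current 1 A splits among them.
1/R_par = 1/150 + 1/20 = 0.05667 S  =>  R_par = 17.65 Ω
V = I × R_par = 1 × 17.65 = 17.65 V
I_R2 = V/R2 = 17.65/20 = 0.8824 A

Final answer: 0.8824 A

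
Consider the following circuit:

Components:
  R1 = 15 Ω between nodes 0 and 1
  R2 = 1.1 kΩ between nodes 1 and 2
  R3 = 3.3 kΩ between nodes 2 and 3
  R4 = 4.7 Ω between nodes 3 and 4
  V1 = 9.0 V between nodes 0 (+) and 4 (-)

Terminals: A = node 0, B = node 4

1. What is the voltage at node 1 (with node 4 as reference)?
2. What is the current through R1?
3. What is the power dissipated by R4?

Nodal analysis, taking node 4 as the 0 V reference.
Source V1 fixes V_0 = 9 V.
KCL at each unknown node (sum of currents leaving = 0; resistances in Ω):
  Node 1: (V_1 - 9)/15 + (V_1 - V_2)/1100 = 0
  Node 2: (V_2 - V_1)/1100 + (V_2 - V_3)/3300 = 0
  Node 3: (V_3 - V_2)/3300 + (V_3 - 0)/4.7 = 0
Collecting terms (coefficients in siemens):
  0.06758·V_1 - 0.0009091·V_2 = 0.6
  0.001212·V_2 - 0.0009091·V_1 - 0.000303·V_3 = 0
  0.2131·V_3 - 0.000303·V_2 = 0
Solving these 3 simultaneous equations (Gaussian elimination) gives:
  V_1 = 8.969 V, V_2 = 6.729 V, V_3 = 0.009571 V
Part 1:
  Read off the nodal solution: V_1 = 8.969 V
Part 2:
  I_R1 = (V_0 - V_1)/R1 = (9 - 8.969)/15 = 0.002036 A
  Magnitude: I_R1 = 0.002036 A
Part 3:
  I_R4 = (V_3 - V_4)/R4 = (0.009571 - 0)/4.7 = 0.002036 A
  P_R4 = I_R4² × R4 = (0.002036)² × 4.7 = 0.00001949 W

Final answers:
1. V_1 = 8.969 V
2. I_R1 = 0.002036 A
3. P_R4 = 1.949e-05 W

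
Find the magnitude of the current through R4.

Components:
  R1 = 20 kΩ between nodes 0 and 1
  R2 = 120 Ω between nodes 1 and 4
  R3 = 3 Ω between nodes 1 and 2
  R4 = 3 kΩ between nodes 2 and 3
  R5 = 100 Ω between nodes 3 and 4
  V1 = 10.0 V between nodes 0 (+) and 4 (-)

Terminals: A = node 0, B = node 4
Nodal analysis, taking node 4 as the 0 V reference.
Source V1 fixes V_0 = 10 V.
KCL at each unknown node (sum of currents leaving = 0; resistances in Ω):
  Node 1: (V_1 - 10)/20000 + (V_1 - 0)/120 + (V_1 - V_2)/3 = 0
  Node 2: (V_2 - V_1)/3 + (V_2 - V_3)/3000 = 0
  Node 3: (V_3 - V_2)/3000 + (V_3 - 0)/100 = 0
Collecting terms (coefficients in siemens):
  0.3417·V_1 - 0.3333·V_2 = 0.0005
  0.3337·V_2 - 0.3333·V_1 - 0.0003333·V_3 = 0
  0.01033·V_3 - 0.0003333·V_2 = 0
Solving these 3 simultaneous equations (Gaussian elimination) gives:
  V_1 = 0.05743 V, V_2 = 0.05738 V, V_3 = 0.001851 V
I_R4 = (V_2 - V_3)/R4 = (0.05738 - 0.001851)/3000 = 0.00001851 A
|I_R4| = 0.00001851 A

Final answer: |I_R4| = 1.851e-05 A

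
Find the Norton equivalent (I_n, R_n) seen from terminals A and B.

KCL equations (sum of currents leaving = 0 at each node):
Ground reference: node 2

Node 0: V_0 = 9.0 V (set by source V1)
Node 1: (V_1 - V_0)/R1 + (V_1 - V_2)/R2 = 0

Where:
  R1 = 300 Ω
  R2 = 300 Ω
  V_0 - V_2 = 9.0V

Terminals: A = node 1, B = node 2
Find the Thévenin equivalent first; then I_n = V_th/R_th and R_n = R_th.
Step 1 — V_th is the open-circuit voltage V_A - V_B (nothing connected across the terminals).
Nodal analysis, taking node 2 as the 0 V reference.
Source V1 fixes V_0 = 9 V.
KCL at each unknown node (sum of currents leaving = 0; resistances in Ω):
  Node 1: (V_1 - 9)/300 + (V_1 - 0)/300 = 0
Collecting terms: 0.006667 × V_1 = 0.03  =>  V_1 = 4.5 V
V_th = V_1 - V_2 = 4.5 - 0 = 4.5 V
Step 2 — R_th: zero the source — replace V1 by a short circuit (node 2 merges into node 0) — and find the resistance seen between A (node 1) and B (node 0).
Reduce the network between node 1 (A) and node 0 (B) by series/parallel combination:
  Rp1 = R1 ‖ R2 (parallel, both between nodes 0 and 1) = 1/(1/300 + 1/300) = 150 Ω
R_th = 150 Ω
I_n = V_th/R_th = 4.5/150 = 0.03 A, and R_n = R_th = 150 Ω

Final answer: I_n = 0.03 A, R_n = 150 Ω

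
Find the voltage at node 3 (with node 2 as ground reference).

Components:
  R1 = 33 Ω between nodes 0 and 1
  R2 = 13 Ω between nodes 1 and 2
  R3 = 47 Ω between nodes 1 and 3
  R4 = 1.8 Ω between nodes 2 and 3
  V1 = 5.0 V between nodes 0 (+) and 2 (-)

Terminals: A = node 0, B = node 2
Nodal analysis, taking node 2 as the 0 V reference.
Source V1 fixes V_0 = 5 V.
KCL at each unknown node (sum of currents leaving = 0; resistances in Ω):
  Node 1: (V_1 - 5)/33 + (V_1 - 0)/13 + (V_1 - V_3)/47 = 0
  Node 3: (V_3 - V_1)/47 + (V_3 - 0)/1.8 = 0
Collecting terms (coefficients in siemens):
  0.1285·V_1 - 0.02128·V_3 = 0.1515
  0.5768·V_3 - 0.02128·V_1 = 0
Determinant D = (0.1285)(0.5768) - (-0.02128)(-0.02128) = 0.07367
V_1 = [(0.1515)(0.5768) - (-0.02128)(0)]/D = 1.186 V
V_3 = [(0.1285)(0) - (0.1515)(-0.02128)]/D = 0.04376 V
The requested potential is V_3 = 0.04376 V.

Final answer: V_3 = 0.04376 V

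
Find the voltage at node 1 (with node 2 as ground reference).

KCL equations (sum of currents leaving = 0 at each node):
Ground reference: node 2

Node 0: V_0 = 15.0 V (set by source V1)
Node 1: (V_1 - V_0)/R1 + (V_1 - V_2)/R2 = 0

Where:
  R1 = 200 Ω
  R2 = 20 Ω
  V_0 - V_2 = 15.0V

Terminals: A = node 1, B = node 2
Nodal analysis, taking node 2 as the 0 V reference.
Source V1 fixes V_0 = 15 V.
KCL at each unknown node (sum of currents leaving = 0; resistances in Ω):
  Node 1: (V_1 - 15)/200 + (V_1 - 0)/20 = 0
Collecting terms: 0.055 × V_1 = 0.075  =>  V_1 = 1.364 V
The requested potential is V_1 = 1.364 V.

Final answer: V_1 = 1.364 V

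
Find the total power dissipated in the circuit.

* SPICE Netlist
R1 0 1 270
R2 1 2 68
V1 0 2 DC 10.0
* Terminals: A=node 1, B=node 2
Nodal analysis, taking node 2 as the 0 V reference.
Source V1 fixes V_0 = 10 V.
KCL at each unknown node (sum of currents leaving = 0; resistances in Ω):
  Node 1: (V_1 - 10)/270 + (V_1 - 0)/68 = 0
Collecting terms: 0.01841 × V_1 = 0.03704  =>  V_1 = 2.012 V
Power in each resistor, P = (ΔV)²/R:
  P_R1 = (10 - 2.012)²/270 = 0.2363 W
  P_R2 = (2.012 - 0)²/68 = 0.05952 W
P_total = P_R1 + P_R2 = 0.2959 W

Final answer: 0.2959 W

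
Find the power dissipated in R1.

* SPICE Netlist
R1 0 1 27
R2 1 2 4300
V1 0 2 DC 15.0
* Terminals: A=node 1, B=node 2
Nodal analysis, taking node 2 as the 0 V reference.
Source V1 fixes V_0 = 15 V.
KCL at each unknown node (sum of currents leaving = 0; resistances in Ω):
  Node 1: (V_1 - 15)/27 + (V_1 - 0)/4300 = 0
Collecting terms: 0.03727 × V_1 = 0.5556  =>  V_1 = 14.91 V
I_R1 = (V_0 - V_1)/R1 = (15 - 14.91)/27 = 0.003467 A
P_R1 = I_R1² × R1 = (0.003467)² × 27 = 0.0003245 W

Final answer: 0.0003245 W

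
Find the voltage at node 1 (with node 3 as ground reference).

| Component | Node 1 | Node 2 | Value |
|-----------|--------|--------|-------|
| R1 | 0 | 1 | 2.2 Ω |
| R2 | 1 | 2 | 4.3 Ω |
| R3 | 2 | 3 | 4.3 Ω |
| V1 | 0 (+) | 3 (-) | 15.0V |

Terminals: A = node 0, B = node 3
Nodal analysis, taking node 3 as the 0 V reference.
Source V1 fixes V_0 = 15 V.
KCL at each unknown node (sum of currents leaving = 0; resistances in Ω):
  Node 1: (V_1 - 15)/2.2 + (V_1 - V_2)/4.3 = 0
  Node 2: (V_2 - V_1)/4.3 + (V_2 - 0)/4.3 = 0
Collecting terms (coefficients in siemens):
  0.6871·V_1 - 0.2326·V_2 = 6.818
  0.4651·V_2 - 0.2326·V_1 = 0
Determinant D = (0.6871)(0.4651) - (-0.2326)(-0.2326) = 0.2655
V_1 = [(6.818)(0.4651) - (-0.2326)(0)]/D = 11.94 V
V_2 = [(0.6871)(0) - (6.818)(-0.2326)]/D = 5.972 V
The requested potential is V_1 = 11.94 V.

Final answer: V_1 = 11.94 V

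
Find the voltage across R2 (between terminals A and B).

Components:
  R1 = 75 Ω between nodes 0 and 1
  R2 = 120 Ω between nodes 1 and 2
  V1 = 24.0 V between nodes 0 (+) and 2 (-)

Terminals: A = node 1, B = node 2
R1 and R2 are in series across V1 (node 0 → node 1 → node 2), and the output A–B is taken across R2, so this is a voltage divider.
Series current: I = V1/(R1 + R2) = 24/(75 + 120) = 24/195 = 0.1231 A
V_R2 = I × R2 = V1 × R2/(R1 + R2) = 24 × 120/195 = 14.77 V

Final answer: 14.77 V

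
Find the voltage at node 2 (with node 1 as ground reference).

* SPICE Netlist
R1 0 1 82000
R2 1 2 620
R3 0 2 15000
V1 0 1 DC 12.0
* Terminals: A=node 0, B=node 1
Nodal analysis, taking node 1 as the 0 V reference.
Source V1 fixes V_0 = 12 V.
KCL at each unknown node (sum of currents leaving = 0; resistances in Ω):
  Node 2: (V_2 - 0)/620 + (V_2 - 12)/15000 = 0
Collecting terms: 0.00168 × V_2 = 0.0008  =>  V_2 = 0.4763 V
The requested potential is V_2 = 0.4763 V.

Final answer: V_2 = 0.4763 V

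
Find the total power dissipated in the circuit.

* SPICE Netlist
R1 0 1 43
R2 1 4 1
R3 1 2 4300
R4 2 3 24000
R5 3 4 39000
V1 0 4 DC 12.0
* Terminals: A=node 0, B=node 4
Nodal analysis, taking node 4 as the 0 V reference.
Source V1 fixes V_0 = 12 V.
KCL at each unknown node (sum of currents leaving = 0; resistances in Ω):
  Node 1: (V_1 - 12)/43 + (V_1 - 0)/1 + (V_1 - V_2)/4300 = 0
  Node 2: (V_2 - V_1)/4300 + (V_2 - V_3)/24000 = 0
  Node 3: (V_3 - V_2)/24000 + (V_3 - 0)/39000 = 0
Collecting terms (coefficients in siemens):
  1.023·V_1 - 0.0002326·V_2 = 0.2791
  0.0002742·V_2 - 0.0002326·V_1 - 0.00004167·V_3 = 0
  0.00006731·V_3 - 0.00004167·V_2 = 0
Solving these 3 simultaneous equations (Gaussian elimination) gives:
  V_1 = 0.2727 V, V_2 = 0.2553 V, V_3 = 0.158 V
Power in each resistor, P = (ΔV)²/R:
  P_R1 = (12 - 0.2727)²/43 = 3.198 W
  P_R2 = (0.2727 - 0)²/1 = 0.07438 W
  P_R3 = (0.2727 - 0.2553)²/4300 = 0.00000007061 W
  P_R4 = (0.2553 - 0.158)²/24000 = 0.0000003941 W
  P_R5 = (0.158 - 0)²/39000 = 0.0000006404 W
P_total = P_R1 + P_R2 + P_R3 + P_R4 + P_R5 = 3.273 W

Final answer: 3.273 W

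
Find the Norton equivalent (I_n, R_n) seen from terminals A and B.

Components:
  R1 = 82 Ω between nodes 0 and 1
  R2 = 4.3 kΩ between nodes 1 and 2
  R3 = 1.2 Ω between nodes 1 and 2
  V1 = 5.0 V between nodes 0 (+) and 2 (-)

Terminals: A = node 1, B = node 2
Find the Thévenin equivalent first; then I_n = V_th/R_th and R_n = R_th.
Step 1 — V_th is the open-circuit voltage V_A - V_B (nothing connected across the terminals).
Nodal analysis, taking node 2 as the 0 V reference.
Source V1 fixes V_0 = 5 V.
KCL at each unknown node (sum of currents leaving = 0; resistances in Ω):
  Node 1: (V_1 - 5)/82 + (V_1 - 0)/4300 + (V_1 - 0)/1.2 = 0
Collecting terms: 0.8458 × V_1 = 0.06098  =>  V_1 = 0.0721 V
V_th = V_1 - V_2 = 0.0721 - 0 = 0.0721 V
Step 2 — R_th: zero the source — replace V1 by a short circuit (node 2 merges into node 0) — and find the resistance seen between A (node 1) and B (node 0).
Reduce the network between node 1 (A) and node 0 (B) by series/parallel combination:
  Rp1 = R1 ‖ R2 ‖ R3 (parallel, all between nodes 0 and 1) = 1/(1/82 + 1/4300 + 1/1.2) = 1.182 Ω
R_th = 1.182 Ω
I_n = V_th/R_th = 0.0721/1.182 = 0.06098 A, and R_n = R_th = 1.182 Ω

Final answer: I_n = 0.06098 A, R_n = 1.182 Ω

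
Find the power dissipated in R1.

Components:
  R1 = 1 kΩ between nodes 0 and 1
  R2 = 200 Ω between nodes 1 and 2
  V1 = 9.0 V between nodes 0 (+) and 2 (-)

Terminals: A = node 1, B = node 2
Nodal analysis, taking node 2 as the 0 V reference.
Source V1 fixes V_0 = 9 V.
KCL at each unknown node (sum of currents leaving = 0; resistances in Ω):
  Node 1: (V_1 - 9)/1000 + (V_1 - 0)/200 = 0
Collecting terms: 0.006 × V_1 = 0.009  =>  V_1 = 1.5 V
I_R1 = (V_0 - V_1)/R1 = (9 - 1.5)/1000 = 0.0075 A
P_R1 = I_R1² × R1 = (0.0075)² × 1000 = 0.05625 W

Final answer: 0.05625 W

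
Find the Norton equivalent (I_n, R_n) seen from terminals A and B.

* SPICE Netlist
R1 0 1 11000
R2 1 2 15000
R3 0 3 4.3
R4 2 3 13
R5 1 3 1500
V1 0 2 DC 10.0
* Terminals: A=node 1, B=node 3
Find the Thévenin equivalent first; then I_n = V_th/R_th and R_n = R_th.
Step 1 — V_th is the open-circuit voltage V_A - V_B (nothing connected across the terminals).
Nodal analysis, taking node 2 as the 0 V reference.
Source V1 fixes V_0 = 10 V.
KCL at each unknown node (sum of currents leaving = 0; resistances in Ω):
  Node 1: (V_1 - 10)/11000 + (V_1 - 0)/15000 + (V_1 - V_3)/1500 = 0
  Node 3: (V_3 - 10)/4.3 + (V_3 - 0)/13 + (V_3 - V_1)/1500 = 0
Collecting terms (coefficients in siemens):
  0.0008242·V_1 - 0.0006667·V_3 = 0.0009091
  0.3101·V_3 - 0.0006667·V_1 = 2.326
Determinant D = (0.0008242)(0.3101) - (-0.0006667)(-0.0006667) = 0.0002552
V_1 = [(0.0009091)(0.3101) - (-0.0006667)(2.326)]/D = 7.18 V
V_3 = [(0.0008242)(2.326) - (0.0009091)(-0.0006667)]/D = 7.514 V
V_th = V_1 - V_3 = 7.18 - 7.514 = -0.3335 V
Step 2 — R_th: zero the source — replace V1 by a short circuit (node 2 merges into node 0) — and find the resistance seen between A (node 1) and B (node 3).
Reduce the network between node 1 (A) and node 3 (B) by series/parallel combination:
  Rp1 = R1 ‖ R2 (parallel, both between nodes 0 and 1) = 1/(1/11000 + 1/15000) = 6346 Ω
  Rp2 = R3 ‖ R4 (parallel, both between nodes 0 and 3) = 1/(1/4.3 + 1/13) = 3.231 Ω
  Rs1 = Rp1 + Rp2 (series, joined only at node 0) = 6346 + 3.231 = 6349 Ω
  Rp3 = R5 ‖ Rs1 (parallel, both between nodes 1 and 3) = 1/(1/1500 + 1/6349) = 1213 Ω
R_th = 1.213 kΩ
I_n = V_th/R_th = -0.3335/1213 = -0.0002749 A, and R_n = R_th = 1.213 kΩ

Final answer: I_n = -0.0002749 A, R_n = 1.213 kΩ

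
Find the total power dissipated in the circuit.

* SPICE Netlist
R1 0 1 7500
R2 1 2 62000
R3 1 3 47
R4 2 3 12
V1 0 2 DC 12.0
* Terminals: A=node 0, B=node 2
Nodal analysis, taking node 2 as the 0 V reference.
Source V1 fixes V_0 = 12 V.
KCL at each unknown node (sum of currents leaving = 0; resistances in Ω):
  Node 1: (V_1 - 12)/7500 + (V_1 - 0)/62000 + (V_1 - V_3)/47 = 0
  Node 3: (V_3 - V_1)/47 + (V_3 - 0)/12 = 0
Collecting terms (coefficients in siemens):
  0.02143·V_1 - 0.02128·V_3 = 0.0016
  0.1046·V_3 - 0.02128·V_1 = 0
Determinant D = (0.02143)(0.1046) - (-0.02128)(-0.02128) = 0.001789
V_1 = [(0.0016)(0.1046) - (-0.02128)(0)]/D = 0.09357 V
V_3 = [(0.02143)(0) - (0.0016)(-0.02128)]/D = 0.01903 V
Power in each resistor, P = (ΔV)²/R:
  P_R1 = (12 - 0.09357)²/7500 = 0.0189 W
  P_R2 = (0.09357 - 0)²/62000 = 0.0000001412 W
  P_R3 = (0.09357 - 0.01903)²/47 = 0.0001182 W
  P_R4 = (0 - 0.01903)²/12 = 0.00003019 W
P_total = P_R1 + P_R2 + P_R3 + P_R4 = 0.01905 W

Final answer: 0.01905 W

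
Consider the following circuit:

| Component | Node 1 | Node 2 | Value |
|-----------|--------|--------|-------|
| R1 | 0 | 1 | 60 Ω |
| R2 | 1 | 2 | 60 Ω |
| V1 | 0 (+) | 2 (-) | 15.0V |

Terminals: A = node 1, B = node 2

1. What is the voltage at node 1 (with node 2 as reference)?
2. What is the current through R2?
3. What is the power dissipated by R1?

Nodal analysis, taking node 2 as the 0 V reference.
Source V1 fixes V_0 = 15 V.
KCL at each unknown node (sum of currents leaving = 0; resistances in Ω):
  Node 1: (V_1 - 15)/60 + (V_1 - 0)/60 = 0
Collecting terms: 0.03333 × V_1 = 0.25  =>  V_1 = 7.5 V
Part 1:
  Read off the nodal solution: V_1 = 7.5 V
Part 2:
  I_R2 = (V_1 - V_2)/R2 = (7.5 - 0)/60 = 0.125 A
  Magnitude: I_R2 = 0.125 A
Part 3:
  I_R1 = (V_0 - V_1)/R1 = (15 - 7.5)/60 = 0.125 A
  P_R1 = I_R1² × R1 = (0.125)² × 60 = 0.9375 W

Final answers:
1. V_1 = 7.5 V
2. I_R2 = 0.125 A
3. P_R1 = 0.9375 W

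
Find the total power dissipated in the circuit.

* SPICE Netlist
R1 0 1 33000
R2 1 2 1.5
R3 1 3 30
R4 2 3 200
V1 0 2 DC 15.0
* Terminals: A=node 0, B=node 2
Nodal analysis, taking node 2 as the 0 V reference.
Source V1 fixes V_0 = 15 V.
KCL at each unknown node (sum of currents leaving = 0; resistances in Ω):
  Node 1: (V_1 - 15)/33000 + (V_1 - 0)/1.5 + (V_1 - V_3)/30 = 0
  Node 3: (V_3 - V_1)/30 + (V_3 - 0)/200 = 0
Collecting terms (coefficients in siemens):
  0.7·V_1 - 0.03333·V_3 = 0.0004545
  0.03833·V_3 - 0.03333·V_1 = 0
Determinant D = (0.7)(0.03833) - (-0.03333)(-0.03333) = 0.02572
V_1 = [(0.0004545)(0.03833) - (-0.03333)(0)]/D = 0.0006774 V
V_3 = [(0.7)(0) - (0.0004545)(-0.03333)]/D = 0.000589 V
Power in each resistor, P = (ΔV)²/R:
  P_R1 = (15 - 0.0006774)²/33000 = 0.006818 W
  P_R2 = (0.0006774 - 0)²/1.5 = 0.0000003059 W
  P_R3 = (0.0006774 - 0.000589)²/30 = 0.0000000002602 W
  P_R4 = (0 - 0.000589)²/200 = 0.000000001735 W
P_total = P_R1 + P_R2 + P_R3 + P_R4 = 0.006818 W

Final answer: 0.006818 W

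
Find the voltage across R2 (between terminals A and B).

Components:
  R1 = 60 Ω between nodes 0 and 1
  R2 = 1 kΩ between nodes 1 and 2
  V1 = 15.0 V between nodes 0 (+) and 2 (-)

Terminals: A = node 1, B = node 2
R1 and R2 are in series across V1 (node 0 → node 1 → node 2), and the output A–B is taken across R2, so this is a voltage divider.
Series current: I = V1/(R1 + R2) = 15/(60 + 1000) = 15/1060 = 0.01415 A
V_R2 = I × R2 = V1 × R2/(R1 + R2) = 15 × 1000/1060 = 14.15 V

Final answer: 14.15 V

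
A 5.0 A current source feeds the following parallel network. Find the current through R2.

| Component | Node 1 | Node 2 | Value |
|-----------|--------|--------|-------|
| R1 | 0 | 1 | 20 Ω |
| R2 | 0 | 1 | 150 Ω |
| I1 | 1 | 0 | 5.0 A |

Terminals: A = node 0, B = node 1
All resistors sit directly between nodes 0 and 1, so they are in parallel and share one voltage V; the full source current 5 A splits among them.
1/R_par = 1/20 + 1/150 = 0.05667 S  =>  R_par = 17.65 Ω
V = I × R_par = 5 × 17.65 = 88.24 V
I_R2 = V/R2 = 88.24/150 = 0.5882 A

Final answer: 0.5882 A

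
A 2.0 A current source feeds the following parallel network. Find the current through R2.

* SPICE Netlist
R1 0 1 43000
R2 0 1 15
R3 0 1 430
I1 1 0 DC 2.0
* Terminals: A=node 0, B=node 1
All resistors sit directly between nodes 0 and 1, so they are in parallel and share one voltage V; the full source current 2 A splits among them.
1/R_par = 1/43000 + 1/15 + 1/430 = 0.06902 S  =>  R_par = 14.49 Ω
V = I × R_par = 2 × 14.49 = 28.98 V
I_R2 = V/R2 = 28.98/15 = 1.932 A

Final answer: 1.932 A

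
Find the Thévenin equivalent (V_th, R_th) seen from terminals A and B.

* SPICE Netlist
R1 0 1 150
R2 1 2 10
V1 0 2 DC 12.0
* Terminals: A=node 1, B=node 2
Step 1 — V_th is the open-circuit voltage V_A - V_B (nothing connected across the terminals).
Nodal analysis, taking node 2 as the 0 V reference.
Source V1 fixes V_0 = 12 V.
KCL at each unknown node (sum of currents leaving = 0; resistances in Ω):
  Node 1: (V_1 - 12)/150 + (V_1 - 0)/10 = 0
Collecting terms: 0.1067 × V_1 = 0.08  =>  V_1 = 0.75 V
V_th = V_1 - V_2 = 0.75 - 0 = 0.75 V
Step 2 — R_th: zero the source — replace V1 by a short circuit (node 2 merges into node 0) — and find the resistance seen between A (node 1) and B (node 0).
Reduce the network between node 1 (A) and node 0 (B) by series/parallel combination:
  Rp1 = R1 ‖ R2 (parallel, both between nodes 0 and 1) = 1/(1/150 + 1/10) = 9.375 Ω
R_th = 9.375 Ω

Final answer: V_th = 0.75 V, R_th = 9.375 Ω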